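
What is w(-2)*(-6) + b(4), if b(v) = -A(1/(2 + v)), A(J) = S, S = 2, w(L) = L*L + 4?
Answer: -50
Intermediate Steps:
w(L) = 4 + L² (w(L) = L² + 4 = 4 + L²)
A(J) = 2
b(v) = -2 (b(v) = -1*2 = -2)
w(-2)*(-6) + b(4) = (4 + (-2)²)*(-6) - 2 = (4 + 4)*(-6) - 2 = 8*(-6) - 2 = -48 - 2 = -50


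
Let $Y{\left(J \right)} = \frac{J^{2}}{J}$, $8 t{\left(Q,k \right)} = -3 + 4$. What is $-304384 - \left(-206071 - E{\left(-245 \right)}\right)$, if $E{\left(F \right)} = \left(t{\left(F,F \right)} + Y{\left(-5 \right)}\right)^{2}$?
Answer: $- \frac{6290511}{64} \approx -98289.0$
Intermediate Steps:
$t{\left(Q,k \right)} = \frac{1}{8}$ ($t{\left(Q,k \right)} = \frac{-3 + 4}{8} = \frac{1}{8} \cdot 1 = \frac{1}{8}$)
$Y{\left(J \right)} = J$
$E{\left(F \right)} = \frac{1521}{64}$ ($E{\left(F \right)} = \left(\frac{1}{8} - 5\right)^{2} = \left(- \frac{39}{8}\right)^{2} = \frac{1521}{64}$)
$-304384 - \left(-206071 - E{\left(-245 \right)}\right) = -304384 - \left(-206071 - \frac{1521}{64}\right) = -304384 - - \frac{13190065}{64} = -304384 + \frac{13190065}{64} = - \frac{6290511}{64}$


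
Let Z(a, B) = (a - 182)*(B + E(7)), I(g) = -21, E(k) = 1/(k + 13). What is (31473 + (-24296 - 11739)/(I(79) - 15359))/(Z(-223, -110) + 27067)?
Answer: 96818155/220231603 ≈ 0.43962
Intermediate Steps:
E(k) = 1/(13 + k)
Z(a, B) = (-182 + a)*(1/20 + B) (Z(a, B) = (a - 182)*(B + 1/(13 + 7)) = (-182 + a)*(B + 1/20) = (-182 + a)*(1/20 + B))
(31473 + (-24296 - 11739)/(I(79) - 15359))/(Z(-223, -110) + 27067) = (31473 + (-24296 - 11739)/(-21 - 15359))/((-91/10 - 182*(-110) + (1/20)*(-223) - 110*(-223)) + 27067) = (31473 - 36035/(-15380))/((-91/10 + 20020 - 223/20 + 24530) + 27067) = (31473 - 36035*(-1/15380))/(178119/4 + 27067) = (31473 + 7207/3076)/(286387/4) = (96818155/3076)*(4/286387) = 96818155/220231603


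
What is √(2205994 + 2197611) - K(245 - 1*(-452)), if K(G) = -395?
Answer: 395 + √4403605 ≈ 2493.5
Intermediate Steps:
√(2205994 + 2197611) - K(245 - 1*(-452)) = √(2205994 + 2197611) - 1*(-395) = √4403605 + 395 = 395 + √4403605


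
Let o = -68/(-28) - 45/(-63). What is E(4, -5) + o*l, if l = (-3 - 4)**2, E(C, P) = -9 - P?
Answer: 150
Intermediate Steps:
l = 49 (l = (-7)**2 = 49)
o = 22/7 (o = -68*(-1/28) - 45*(-1/63) = 17/7 + 5/7 = 22/7 ≈ 3.1429)
E(4, -5) + o*l = (-9 - 1*(-5)) + (22/7)*49 = (-9 + 5) + 154 = -4 + 154 = 150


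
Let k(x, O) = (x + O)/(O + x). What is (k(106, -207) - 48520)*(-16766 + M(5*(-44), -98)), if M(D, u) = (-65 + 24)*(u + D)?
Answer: 180878832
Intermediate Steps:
k(x, O) = 1 (k(x, O) = (O + x)/(O + x) = 1)
M(D, u) = -41*D - 41*u (M(D, u) = -41*(D + u) = -41*D - 41*u)
(k(106, -207) - 48520)*(-16766 + M(5*(-44), -98)) = (1 - 48520)*(-16766 + (-205*(-44) - 41*(-98))) = -48519*(-16766 + (-41*(-220) + 4018)) = -48519*(-16766 + (9020 + 4018)) = -48519*(-16766 + 13038) = -48519*(-3728) = 180878832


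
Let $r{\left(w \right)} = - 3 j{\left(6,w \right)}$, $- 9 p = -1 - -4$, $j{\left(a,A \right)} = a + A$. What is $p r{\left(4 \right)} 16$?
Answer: $160$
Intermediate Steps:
$j{\left(a,A \right)} = A + a$
$p = - \frac{1}{3}$ ($p = - \frac{-1 - -4}{9} = - \frac{-1 + 4}{9} = \left(- \frac{1}{9}\right) 3 = - \frac{1}{3} \approx -0.33333$)
$r{\left(w \right)} = -18 - 3 w$ ($r{\left(w \right)} = - 3 \left(w + 6\right) = - 3 \left(6 + w\right) = -18 - 3 w$)
$p r{\left(4 \right)} 16 = - \frac{-18 - 12}{3} \cdot 16 = \left(- \frac{1}{3}\right) \left(-30\right) 16 = 10 \cdot 16 = 160$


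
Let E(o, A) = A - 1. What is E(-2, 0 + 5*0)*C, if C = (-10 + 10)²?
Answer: 0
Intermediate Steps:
C = 0 (C = 0² = 0)
E(o, A) = -1 + A
E(-2, 0 + 5*0)*C = (-1 + (0 + 5*0))*0 = (-1 + (0 + 0))*0 = (-1 + 0)*0 = -1*0 = 0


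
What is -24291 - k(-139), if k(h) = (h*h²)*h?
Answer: -373325332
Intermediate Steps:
k(h) = h⁴ (k(h) = h³*h = h⁴)
-24291 - k(-139) = -24291 - 1*(-139)⁴ = -24291 - 1*373301041 = -24291 - 373301041 = -373325332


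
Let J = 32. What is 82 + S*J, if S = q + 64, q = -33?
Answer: 1074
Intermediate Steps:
S = 31 (S = -33 + 64 = 31)
82 + S*J = 82 + 31*32 = 82 + 992 = 1074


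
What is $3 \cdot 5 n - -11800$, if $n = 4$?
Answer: $11860$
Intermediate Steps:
$3 \cdot 5 n - -11800 = 3 \cdot 5 \cdot 4 - -11800 = 15 \cdot 4 + 11800 = 60 + 11800 = 11860$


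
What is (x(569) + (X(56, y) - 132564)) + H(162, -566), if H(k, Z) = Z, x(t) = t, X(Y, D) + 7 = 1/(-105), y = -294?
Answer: -13919641/105 ≈ -1.3257e+5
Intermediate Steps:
X(Y, D) = -736/105 (X(Y, D) = -7 + 1/(-105) = -7 - 1/105 = -736/105)
(x(569) + (X(56, y) - 132564)) + H(162, -566) = (569 + (-736/105 - 132564)) - 566 = (569 - 13919956/105) - 566 = -13860211/105 - 566 = -13919641/105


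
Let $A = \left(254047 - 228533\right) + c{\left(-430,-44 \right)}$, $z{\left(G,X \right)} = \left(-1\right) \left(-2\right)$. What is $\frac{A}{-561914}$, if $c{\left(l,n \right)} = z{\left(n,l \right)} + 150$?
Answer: $- \frac{12833}{280957} \approx -0.045676$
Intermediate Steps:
$z{\left(G,X \right)} = 2$
$c{\left(l,n \right)} = 152$ ($c{\left(l,n \right)} = 2 + 150 = 152$)
$A = 25666$ ($A = \left(254047 - 228533\right) + 152 = 25514 + 152 = 25666$)
$\frac{A}{-561914} = \frac{25666}{-561914} = 25666 \left(- \frac{1}{561914}\right) = - \frac{12833}{280957}$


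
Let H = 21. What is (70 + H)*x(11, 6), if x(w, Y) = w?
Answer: 1001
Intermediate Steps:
(70 + H)*x(11, 6) = (70 + 21)*11 = 91*11 = 1001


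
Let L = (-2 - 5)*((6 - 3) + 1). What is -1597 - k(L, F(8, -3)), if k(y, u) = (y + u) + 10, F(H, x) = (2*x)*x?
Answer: -1597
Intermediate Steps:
F(H, x) = 2*x²
L = -28 (L = -7*(3 + 1) = -7*4 = -28)
k(y, u) = 10 + u + y (k(y, u) = (u + y) + 10 = 10 + u + y)
-1597 - k(L, F(8, -3)) = -1597 - (10 + 2*(-3)² - 28) = -1597 - (10 + 2*9 - 28) = -1597 - (10 + 18 - 28) = -1597 - 1*0 = -1597 + 0 = -1597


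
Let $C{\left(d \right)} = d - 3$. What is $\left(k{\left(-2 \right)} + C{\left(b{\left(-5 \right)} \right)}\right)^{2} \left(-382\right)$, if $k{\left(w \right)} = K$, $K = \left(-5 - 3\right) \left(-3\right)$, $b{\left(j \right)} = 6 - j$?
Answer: $-391168$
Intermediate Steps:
$C{\left(d \right)} = -3 + d$ ($C{\left(d \right)} = d - 3 = -3 + d$)
$K = 24$ ($K = \left(-8\right) \left(-3\right) = 24$)
$k{\left(w \right)} = 24$
$\left(k{\left(-2 \right)} + C{\left(b{\left(-5 \right)} \right)}\right)^{2} \left(-382\right) = \left(24 + \left(-3 + \left(6 - -5\right)\right)\right)^{2} \left(-382\right) = \left(24 + \left(-3 + \left(6 + 5\right)\right)\right)^{2} \left(-382\right) = \left(24 + \left(-3 + 11\right)\right)^{2} \left(-382\right) = \left(24 + 8\right)^{2} \left(-382\right) = 32^{2} \left(-382\right) = 1024 \left(-382\right) = -391168$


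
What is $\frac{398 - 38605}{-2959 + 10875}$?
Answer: $- \frac{38207}{7916} \approx -4.8266$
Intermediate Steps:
$\frac{398 - 38605}{-2959 + 10875} = - \frac{38207}{7916}$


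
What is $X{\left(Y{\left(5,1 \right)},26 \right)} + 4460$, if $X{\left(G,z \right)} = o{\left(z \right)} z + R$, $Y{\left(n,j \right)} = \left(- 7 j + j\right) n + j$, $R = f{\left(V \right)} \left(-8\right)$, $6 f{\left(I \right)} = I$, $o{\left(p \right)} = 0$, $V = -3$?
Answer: $4464$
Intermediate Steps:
$f{\left(I \right)} = \frac{I}{6}$
$R = 4$ ($R = \frac{1}{6} \left(-3\right) \left(-8\right) = \left(- \frac{1}{2}\right) \left(-8\right) = 4$)
$Y{\left(n,j \right)} = j - 6 j n$ ($Y{\left(n,j \right)} = - 6 j n + j = j - 6 j n$)
$X{\left(G,z \right)} = 4$ ($X{\left(G,z \right)} = 0 z + 4 = 0 + 4 = 4$)
$X{\left(Y{\left(5,1 \right)},26 \right)} + 4460 = 4 + 4460 = 4464$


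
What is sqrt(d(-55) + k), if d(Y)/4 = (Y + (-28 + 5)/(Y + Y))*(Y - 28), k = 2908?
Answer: sqrt(63823210)/55 ≈ 145.25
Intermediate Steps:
d(Y) = 4*(-28 + Y)*(Y - 23/(2*Y)) (d(Y) = 4*((Y + (-28 + 5)/(Y + Y))*(Y - 28)) = 4*((Y - 23*1/(2*Y))*(-28 + Y)) = 4*((Y - 23/(2*Y))*(-28 + Y)) = 4*((-28 + Y)*(Y - 23/(2*Y))) = 4*(-28 + Y)*(Y - 23/(2*Y)))
sqrt(d(-55) + k) = sqrt((-46 - 112*(-55) + 4*(-55)**2 + 1288/(-55)) + 2908) = sqrt((-46 + 6160 + 4*3025 + 1288*(-1/55)) + 2908) = sqrt((-46 + 6160 + 12100 - 1288/55) + 2908) = sqrt(1000482/55 + 2908) = sqrt(1160422/55) = sqrt(63823210)/55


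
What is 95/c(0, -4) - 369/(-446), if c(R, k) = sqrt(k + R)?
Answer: 369/446 - 95*I/2 ≈ 0.82735 - 47.5*I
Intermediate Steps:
c(R, k) = sqrt(R + k)
95/c(0, -4) - 369/(-446) = 95/(sqrt(0 - 4)) - 369/(-446) = 95/(sqrt(-4)) - 369*(-1/446) = 95/((2*I)) + 369/446 = 95*(-I/2) + 369/446 = -95*I/2 + 369/446 = 369/446 - 95*I/2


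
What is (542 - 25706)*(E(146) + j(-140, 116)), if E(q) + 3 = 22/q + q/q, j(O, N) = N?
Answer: -209691612/73 ≈ -2.8725e+6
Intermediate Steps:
E(q) = -2 + 22/q (E(q) = -3 + (22/q + q/q) = -3 + (22/q + 1) = -3 + (1 + 22/q) = -2 + 22/q)
(542 - 25706)*(E(146) + j(-140, 116)) = (542 - 25706)*((-2 + 22/146) + 116) = -25164*((-2 + 22*(1/146)) + 116) = -25164*((-2 + 11/73) + 116) = -25164*(-135/73 + 116) = -25164*8333/73 = -209691612/73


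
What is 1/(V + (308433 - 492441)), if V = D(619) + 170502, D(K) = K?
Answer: -1/12887 ≈ -7.7598e-5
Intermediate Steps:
V = 171121 (V = 619 + 170502 = 171121)
1/(V + (308433 - 492441)) = 1/(171121 + (308433 - 492441)) = 1/(171121 - 184008) = 1/(-12887) = -1/12887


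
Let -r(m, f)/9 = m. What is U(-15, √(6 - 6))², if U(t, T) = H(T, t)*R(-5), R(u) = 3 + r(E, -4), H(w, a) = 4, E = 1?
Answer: 576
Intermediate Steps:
r(m, f) = -9*m
R(u) = -6 (R(u) = 3 - 9*1 = 3 - 9 = -6)
U(t, T) = -24 (U(t, T) = 4*(-6) = -24)
U(-15, √(6 - 6))² = (-24)² = 576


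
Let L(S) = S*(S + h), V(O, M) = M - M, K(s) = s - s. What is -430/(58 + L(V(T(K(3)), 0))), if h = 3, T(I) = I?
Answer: -215/29 ≈ -7.4138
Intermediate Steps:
K(s) = 0
V(O, M) = 0
L(S) = S*(3 + S) (L(S) = S*(S + 3) = S*(3 + S))
-430/(58 + L(V(T(K(3)), 0))) = -430/(58 + 0*(3 + 0)) = -430/(58 + 0*3) = -430/(58 + 0) = -430/58 = -430*1/58 = -215/29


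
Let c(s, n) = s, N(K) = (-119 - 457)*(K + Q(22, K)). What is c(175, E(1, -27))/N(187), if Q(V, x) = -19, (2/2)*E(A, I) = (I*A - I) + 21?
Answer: -25/13824 ≈ -0.0018084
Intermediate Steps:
E(A, I) = 21 - I + A*I (E(A, I) = (I*A - I) + 21 = (A*I - I) + 21 = (-I + A*I) + 21 = 21 - I + A*I)
N(K) = 10944 - 576*K (N(K) = (-119 - 457)*(K - 19) = -576*(-19 + K) = 10944 - 576*K)
c(175, E(1, -27))/N(187) = 175/(10944 - 576*187) = 175/(10944 - 107712) = 175/(-96768) = 175*(-1/96768) = -25/13824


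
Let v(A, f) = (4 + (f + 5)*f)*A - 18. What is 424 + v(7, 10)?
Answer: 1484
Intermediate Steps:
v(A, f) = -18 + A*(4 + f*(5 + f)) (v(A, f) = (4 + (5 + f)*f)*A - 18 = (4 + f*(5 + f))*A - 18 = A*(4 + f*(5 + f)) - 18 = -18 + A*(4 + f*(5 + f)))
424 + v(7, 10) = 424 + (-18 + 4*7 + 7*10² + 5*7*10) = 424 + (-18 + 28 + 7*100 + 350) = 424 + (-18 + 28 + 700 + 350) = 424 + 1060 = 1484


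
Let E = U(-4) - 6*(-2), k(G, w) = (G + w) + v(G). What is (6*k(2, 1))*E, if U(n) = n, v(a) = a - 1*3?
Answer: 96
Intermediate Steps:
v(a) = -3 + a (v(a) = a - 3 = -3 + a)
k(G, w) = -3 + w + 2*G (k(G, w) = (G + w) + (-3 + G) = -3 + w + 2*G)
E = 8 (E = -4 - 6*(-2) = -4 - 1*(-12) = -4 + 12 = 8)
(6*k(2, 1))*E = (6*(-3 + 1 + 2*2))*8 = (6*(-3 + 1 + 4))*8 = (6*2)*8 = 12*8 = 96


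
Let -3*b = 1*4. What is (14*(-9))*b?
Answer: 168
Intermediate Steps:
b = -4/3 ≈ -1.3333
(14*(-9))*b = (14*(-9))*(-4/3) = -126*(-4/3) = 168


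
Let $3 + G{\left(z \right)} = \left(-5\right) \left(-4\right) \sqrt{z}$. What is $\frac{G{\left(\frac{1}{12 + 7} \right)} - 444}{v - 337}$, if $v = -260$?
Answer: $\frac{149}{199} - \frac{20 \sqrt{19}}{11343} \approx 0.74106$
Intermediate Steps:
$G{\left(z \right)} = -3 + 20 \sqrt{z}$ ($G{\left(z \right)} = -3 + \left(-5\right) \left(-4\right) \sqrt{z} = -3 + 20 \sqrt{z}$)
$\frac{G{\left(\frac{1}{12 + 7} \right)} - 444}{v - 337} = \frac{\left(-3 + 20 \sqrt{\frac{1}{12 + 7}}\right) - 444}{-260 - 337} = \frac{\left(-3 + 20 \sqrt{\frac{1}{19}}\right) - 444}{-597} = \left(\left(-3 + \frac{20}{\sqrt{19}}\right) - 444\right) \left(- \frac{1}{597}\right) = \left(\left(-3 + 20 \frac{\sqrt{19}}{19}\right) - 444\right) \left(- \frac{1}{597}\right) = \left(\left(-3 + \frac{20 \sqrt{19}}{19}\right) - 444\right) \left(- \frac{1}{597}\right) = \left(-447 + \frac{20 \sqrt{19}}{19}\right) \left(- \frac{1}{597}\right) = \frac{149}{199} - \frac{20 \sqrt{19}}{11343}$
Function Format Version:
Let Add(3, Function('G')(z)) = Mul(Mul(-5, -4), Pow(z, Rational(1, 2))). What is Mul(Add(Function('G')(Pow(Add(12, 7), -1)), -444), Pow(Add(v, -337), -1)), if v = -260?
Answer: Add(Rational(149, 199), Mul(Rational(-20, 11343), Pow(19, Rational(1, 2)))) ≈ 0.74106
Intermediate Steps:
Function('G')(z) = Add(-3, Mul(20, Pow(z, Rational(1, 2)))) (Function('G')(z) = Add(-3, Mul(Mul(-5, -4), Pow(z, Rational(1, 2)))) = Add(-3, Mul(20, Pow(z, Rational(1, 2)))))
Mul(Add(Function('G')(Pow(Add(12, 7), -1)), -444), Pow(Add(v, -337), -1)) = Mul(Add(Add(-3, Mul(20, Pow(Pow(Add(12, 7), -1), Rational(1, 2)))), -444), Pow(Add(-260, -337), -1)) = Mul(Add(Add(-3, Mul(20, Pow(Pow(19, -1), Rational(1, 2)))), -444), Pow(-597, -1)) = Mul(Add(Add(-3, Mul(20, Pow(Rational(1, 19), Rational(1, 2)))), -444), Rational(-1, 597)) = Mul(Add(Add(-3, Mul(20, Mul(Rational(1, 19), Pow(19, Rational(1, 2))))), -444), Rational(-1, 597)) = Mul(Add(Add(-3, Mul(Rational(20, 19), Pow(19, Rational(1, 2)))), -444), Rational(-1, 597)) = Mul(Add(-447, Mul(Rational(20, 19), Pow(19, Rational(1, 2)))), Rational(-1, 597)) = Add(Rational(149, 199), Mul(Rational(-20, 11343), Pow(19, Rational(1, 2))))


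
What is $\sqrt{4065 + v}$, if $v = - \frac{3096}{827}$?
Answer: $\frac{\sqrt{2777610993}}{827} \approx 63.728$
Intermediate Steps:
$v = - \frac{3096}{827}$ ($v = \left(-3096\right) \frac{1}{827} = - \frac{3096}{827} \approx -3.7437$)
$\sqrt{4065 + v} = \sqrt{4065 - \frac{3096}{827}} = \sqrt{\frac{3358659}{827}} = \frac{\sqrt{2777610993}}{827}$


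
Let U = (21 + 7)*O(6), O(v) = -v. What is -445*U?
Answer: 74760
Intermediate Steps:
U = -168 (U = (21 + 7)*(-1*6) = 28*(-6) = -168)
-445*U = -445*(-168) = 74760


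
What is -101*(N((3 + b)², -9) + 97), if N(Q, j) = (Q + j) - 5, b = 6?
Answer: -16564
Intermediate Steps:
N(Q, j) = -5 + Q + j
-101*(N((3 + b)², -9) + 97) = -101*((-5 + (3 + 6)² - 9) + 97) = -101*((-5 + 9² - 9) + 97) = -101*((-5 + 81 - 9) + 97) = -101*(67 + 97) = -101*164 = -16564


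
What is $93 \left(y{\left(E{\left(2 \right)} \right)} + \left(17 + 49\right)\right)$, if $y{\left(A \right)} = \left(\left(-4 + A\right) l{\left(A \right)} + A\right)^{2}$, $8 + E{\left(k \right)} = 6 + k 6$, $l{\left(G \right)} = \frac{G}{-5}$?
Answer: $6510$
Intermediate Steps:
$l{\left(G \right)} = - \frac{G}{5}$ ($l{\left(G \right)} = G \left(- \frac{1}{5}\right) = - \frac{G}{5}$)
$E{\left(k \right)} = -2 + 6 k$ ($E{\left(k \right)} = -8 + \left(6 + k 6\right) = -8 + \left(6 + 6 k\right) = -2 + 6 k$)
$y{\left(A \right)} = \left(A - \frac{A \left(-4 + A\right)}{5}\right)^{2}$ ($y{\left(A \right)} = \left(\left(-4 + A\right) \left(- \frac{A}{5}\right) + A\right)^{2} = \left(- \frac{A \left(-4 + A\right)}{5} + A\right)^{2} = \left(A - \frac{A \left(-4 + A\right)}{5}\right)^{2}$)
$93 \left(y{\left(E{\left(2 \right)} \right)} + \left(17 + 49\right)\right) = 93 \left(\frac{\left(-2 + 6 \cdot 2\right)^{2} \left(9 - \left(-2 + 6 \cdot 2\right)\right)^{2}}{25} + \left(17 + 49\right)\right) = 93 \left(\frac{\left(-2 + 12\right)^{2} \left(9 - \left(-2 + 12\right)\right)^{2}}{25} + 66\right) = 93 \left(\frac{10^{2} \left(9 - 10\right)^{2}}{25} + 66\right) = 93 \left(\frac{1}{25} \cdot 100 \left(9 - 10\right)^{2} + 66\right) = 93 \left(\frac{1}{25} \cdot 100 \left(-1\right)^{2} + 66\right) = 93 \left(\frac{1}{25} \cdot 100 \cdot 1 + 66\right) = 93 \left(4 + 66\right) = 93 \cdot 70 = 6510$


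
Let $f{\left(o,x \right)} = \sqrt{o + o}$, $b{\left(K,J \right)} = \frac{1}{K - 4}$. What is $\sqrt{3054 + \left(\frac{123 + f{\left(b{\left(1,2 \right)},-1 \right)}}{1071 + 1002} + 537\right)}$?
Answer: $\frac{\sqrt{15431963418 + 691 i \sqrt{6}}}{2073} \approx 59.925 + 3.2863 \cdot 10^{-6} i$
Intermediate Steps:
$b{\left(K,J \right)} = \frac{1}{-4 + K}$ ($b{\left(K,J \right)} = \frac{1}{K - 4} = \frac{1}{-4 + K}$)
$f{\left(o,x \right)} = \sqrt{2} \sqrt{o}$ ($f{\left(o,x \right)} = \sqrt{2 o} = \sqrt{2} \sqrt{o}$)
$\sqrt{3054 + \left(\frac{123 + f{\left(b{\left(1,2 \right)},-1 \right)}}{1071 + 1002} + 537\right)} = \sqrt{3054 + \left(\frac{123 + \sqrt{2} \sqrt{\frac{1}{-4 + 1}}}{1071 + 1002} + 537\right)} = \sqrt{3054 + \left(\frac{123 + \sqrt{2} \sqrt{\frac{1}{-3}}}{2073} + 537\right)} = \sqrt{3054 + \left(\left(123 + \sqrt{2} \sqrt{- \frac{1}{3}}\right) \frac{1}{2073} + 537\right)} = \sqrt{3054 + \left(\left(123 + \sqrt{2} \frac{i \sqrt{3}}{3}\right) \frac{1}{2073} + 537\right)} = \sqrt{3054 + \left(\left(123 + \frac{i \sqrt{6}}{3}\right) \frac{1}{2073} + 537\right)} = \sqrt{3054 + \left(\left(\frac{41}{691} + \frac{i \sqrt{6}}{6219}\right) + 537\right)} = \sqrt{3054 + \left(\frac{371108}{691} + \frac{i \sqrt{6}}{6219}\right)} = \sqrt{\frac{2481422}{691} + \frac{i \sqrt{6}}{6219}}$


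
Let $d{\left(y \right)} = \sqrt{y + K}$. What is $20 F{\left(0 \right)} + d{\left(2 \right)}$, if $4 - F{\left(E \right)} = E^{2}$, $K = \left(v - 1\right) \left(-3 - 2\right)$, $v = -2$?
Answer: $80 + \sqrt{17} \approx 84.123$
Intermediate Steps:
$K = 15$ ($K = \left(-2 - 1\right) \left(-3 - 2\right) = \left(-3\right) \left(-5\right) = 15$)
$F{\left(E \right)} = 4 - E^{2}$
$d{\left(y \right)} = \sqrt{15 + y}$ ($d{\left(y \right)} = \sqrt{y + 15} = \sqrt{15 + y}$)
$20 F{\left(0 \right)} + d{\left(2 \right)} = 20 \left(4 - 0^{2}\right) + \sqrt{15 + 2} = 20 \left(4 - 0\right) + \sqrt{17} = 20 \left(4 + 0\right) + \sqrt{17} = 20 \cdot 4 + \sqrt{17} = 80 + \sqrt{17}$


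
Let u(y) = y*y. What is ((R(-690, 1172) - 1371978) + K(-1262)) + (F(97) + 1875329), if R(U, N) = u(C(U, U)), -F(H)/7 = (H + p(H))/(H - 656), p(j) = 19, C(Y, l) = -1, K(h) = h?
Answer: 280669122/559 ≈ 5.0209e+5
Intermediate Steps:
u(y) = y²
F(H) = -7*(19 + H)/(-656 + H) (F(H) = -7*(H + 19)/(H - 656) = -7*(19 + H)/(-656 + H))
R(U, N) = 1 (R(U, N) = (-1)² = 1)
((R(-690, 1172) - 1371978) + K(-1262)) + (F(97) + 1875329) = ((1 - 1371978) - 1262) + (7*(-19 - 1*97)/(-656 + 97) + 1875329) = (-1371977 - 1262) + (7*(-19 - 97)/(-559) + 1875329) = -1373239 + (7*(-1/559)*(-116) + 1875329) = -1373239 + (812/559 + 1875329) = -1373239 + 1048309723/559 = 280669122/559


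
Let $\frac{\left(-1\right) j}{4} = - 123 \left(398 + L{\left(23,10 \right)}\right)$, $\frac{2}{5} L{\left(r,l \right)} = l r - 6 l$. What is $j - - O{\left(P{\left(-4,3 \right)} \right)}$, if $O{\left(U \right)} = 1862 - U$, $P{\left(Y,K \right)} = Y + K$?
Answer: $406779$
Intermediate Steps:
$P{\left(Y,K \right)} = K + Y$
$L{\left(r,l \right)} = - 15 l + \frac{5 l r}{2}$ ($L{\left(r,l \right)} = \frac{5 \left(l r - 6 l\right)}{2} = \frac{5 \left(- 6 l + l r\right)}{2} = - 15 l + \frac{5 l r}{2}$)
$j = 404916$ ($j = - 4 \left(- 123 \left(398 + \frac{5}{2} \cdot 10 \left(-6 + 23\right)\right)\right) = - 4 \left(- 123 \left(398 + \frac{5}{2} \cdot 10 \cdot 17\right)\right) = - 4 \left(- 123 \left(398 + 425\right)\right) = - 4 \left(\left(-123\right) 823\right) = \left(-4\right) \left(-101229\right) = 404916$)
$j - - O{\left(P{\left(-4,3 \right)} \right)} = 404916 - - (1862 - \left(3 - 4\right)) = 404916 - - (1862 - -1) = 404916 - - (1862 + 1) = 404916 - \left(-1\right) 1863 = 404916 - -1863 = 404916 + 1863 = 406779$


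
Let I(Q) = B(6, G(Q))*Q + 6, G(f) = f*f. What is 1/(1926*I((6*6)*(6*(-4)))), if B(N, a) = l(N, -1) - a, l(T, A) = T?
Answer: 1/1242207146916 ≈ 8.0502e-13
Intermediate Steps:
G(f) = f²
B(N, a) = N - a
I(Q) = 6 + Q*(6 - Q²) (I(Q) = (6 - Q²)*Q + 6 = Q*(6 - Q²) + 6 = 6 + Q*(6 - Q²))
1/(1926*I((6*6)*(6*(-4)))) = 1/(1926*(6 - (6*6)*(6*(-4))*(-6 + ((6*6)*(6*(-4)))²))) = 1/(1926*(6 - 36*(-24)*(-6 + (36*(-24))²))) = 1/(1926*(6 - 1*(-864)*(-6 + (-864)²))) = 1/(1926*(6 - 1*(-864)*(-6 + 746496))) = 1/(1926*(6 - 1*(-864)*746490)) = 1/(1926*(6 + 644967360)) = 1/(1926*644967366) = 1/1242207146916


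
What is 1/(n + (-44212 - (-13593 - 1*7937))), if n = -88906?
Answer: -1/111588 ≈ -8.9615e-6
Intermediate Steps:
1/(n + (-44212 - (-13593 - 1*7937))) = 1/(-88906 + (-44212 - (-13593 - 1*7937))) = 1/(-88906 + (-44212 - (-13593 - 7937))) = 1/(-88906 + (-44212 - 1*(-21530))) = 1/(-88906 + (-44212 + 21530)) = 1/(-88906 - 22682) = 1/(-111588) = -1/111588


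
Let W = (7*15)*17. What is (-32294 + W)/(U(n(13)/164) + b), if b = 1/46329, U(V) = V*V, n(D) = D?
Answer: -38016190495056/7856497 ≈ -4.8388e+6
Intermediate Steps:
U(V) = V²
b = 1/46329 ≈ 2.1585e-5
W = 1785 (W = 105*17 = 1785)
(-32294 + W)/(U(n(13)/164) + b) = (-32294 + 1785)/((13/164)² + 1/46329) = -30509/((13*(1/164))² + 1/46329) = -30509/((13/164)² + 1/46329) = -30509/(169/26896 + 1/46329) = -30509/7856497/1246064784 = -30509*1246064784/7856497 = -38016190495056/7856497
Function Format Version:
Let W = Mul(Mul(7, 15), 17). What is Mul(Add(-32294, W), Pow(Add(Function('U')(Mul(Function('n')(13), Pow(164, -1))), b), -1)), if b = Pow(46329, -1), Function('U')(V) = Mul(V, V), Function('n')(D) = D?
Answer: Rational(-38016190495056, 7856497) ≈ -4.8388e+6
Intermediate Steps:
Function('U')(V) = Pow(V, 2)
b = Rational(1, 46329) ≈ 2.1585e-5
W = 1785 (W = Mul(105, 17) = 1785)
Mul(Add(-32294, W), Pow(Add(Function('U')(Mul(Function('n')(13), Pow(164, -1))), b), -1)) = Mul(Add(-32294, 1785), Pow(Add(Pow(Mul(13, Pow(164, -1)), 2), Rational(1, 46329)), -1)) = Mul(-30509, Pow(Add(Pow(Mul(13, Rational(1, 164)), 2), Rational(1, 46329)), -1)) = Mul(-30509, Pow(Add(Pow(Rational(13, 164), 2), Rational(1, 46329)), -1)) = Mul(-30509, Pow(Add(Rational(169, 26896), Rational(1, 46329)), -1)) = Mul(-30509, Pow(Rational(7856497, 1246064784), -1)) = Mul(-30509, Rational(1246064784, 7856497)) = Rational(-38016190495056, 7856497)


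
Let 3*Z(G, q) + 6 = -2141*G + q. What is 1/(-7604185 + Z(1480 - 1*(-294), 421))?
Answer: -3/26610274 ≈ -1.1274e-7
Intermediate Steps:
Z(G, q) = -2 - 2141*G/3 + q/3 (Z(G, q) = -2 + (-2141*G + q)/3 = -2 + (q - 2141*G)/3 = -2 + (-2141*G/3 + q/3) = -2 - 2141*G/3 + q/3)
1/(-7604185 + Z(1480 - 1*(-294), 421)) = 1/(-7604185 + (-2 - 2141*(1480 - 1*(-294))/3 + (⅓)*421)) = 1/(-7604185 + (-2 - 2141*(1480 + 294)/3 + 421/3)) = 1/(-7604185 + (-2 - 2141/3*1774 + 421/3)) = 1/(-7604185 + (-2 - 3798134/3 + 421/3)) = 1/(-7604185 - 3797719/3) = 1/(-26610274/3) = -3/26610274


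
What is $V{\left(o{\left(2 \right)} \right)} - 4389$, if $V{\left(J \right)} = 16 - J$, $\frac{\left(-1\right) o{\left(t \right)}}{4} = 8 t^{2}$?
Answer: $-4245$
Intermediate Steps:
$o{\left(t \right)} = - 32 t^{2}$ ($o{\left(t \right)} = - 4 \cdot 8 t^{2} = - 32 t^{2}$)
$V{\left(o{\left(2 \right)} \right)} - 4389 = \left(16 - - 32 \cdot 2^{2}\right) - 4389 = \left(16 - \left(-32\right) 4\right) - 4389 = \left(16 - -128\right) - 4389 = \left(16 + 128\right) - 4389 = 144 - 4389 = -4245$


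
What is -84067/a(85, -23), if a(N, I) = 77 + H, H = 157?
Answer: -84067/234 ≈ -359.26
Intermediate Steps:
a(N, I) = 234 (a(N, I) = 77 + 157 = 234)
-84067/a(85, -23) = -84067/234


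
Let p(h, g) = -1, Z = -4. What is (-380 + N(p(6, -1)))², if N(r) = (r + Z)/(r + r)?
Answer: 570025/4 ≈ 1.4251e+5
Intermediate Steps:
N(r) = (-4 + r)/(2*r) (N(r) = (r - 4)/(r + r) = (-4 + r)/((2*r)) = (-4 + r)*(1/(2*r)) = (-4 + r)/(2*r))
(-380 + N(p(6, -1)))² = (-380 + (½)*(-4 - 1)/(-1))² = (-380 + (½)*(-1)*(-5))² = (-380 + 5/2)² = (-755/2)² = 570025/4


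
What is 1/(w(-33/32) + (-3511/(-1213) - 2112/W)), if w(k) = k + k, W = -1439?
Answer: 27928112/64225229 ≈ 0.43485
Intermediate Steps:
w(k) = 2*k
1/(w(-33/32) + (-3511/(-1213) - 2112/W)) = 1/(2*(-33/32) + (-3511/(-1213) - 2112/(-1439))) = 1/(2*(-33*1/32) + (-3511*(-1/1213) - 2112*(-1/1439))) = 1/(2*(-33/32) + (3511/1213 + 2112/1439)) = 1/(-33/16 + 7614185/1745507) = 1/(64225229/27928112) = 27928112/64225229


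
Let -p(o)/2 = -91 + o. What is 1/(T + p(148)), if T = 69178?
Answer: 1/69064 ≈ 1.4479e-5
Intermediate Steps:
p(o) = 182 - 2*o (p(o) = -2*(-91 + o) = 182 - 2*o)
1/(T + p(148)) = 1/(69178 + (182 - 2*148)) = 1/(69178 + (182 - 296)) = 1/(69178 - 114) = 1/69064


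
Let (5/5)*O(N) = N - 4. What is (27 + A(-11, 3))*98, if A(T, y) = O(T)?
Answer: 1176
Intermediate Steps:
O(N) = -4 + N (O(N) = N - 4 = -4 + N)
A(T, y) = -4 + T
(27 + A(-11, 3))*98 = (27 + (-4 - 11))*98 = (27 - 15)*98 = 12*98 = 1176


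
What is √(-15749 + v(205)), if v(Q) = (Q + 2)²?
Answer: 10*√271 ≈ 164.62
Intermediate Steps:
v(Q) = (2 + Q)²
√(-15749 + v(205)) = √(-15749 + (2 + 205)²) = √(-15749 + 207²) = √(-15749 + 42849) = √27100 = 10*√271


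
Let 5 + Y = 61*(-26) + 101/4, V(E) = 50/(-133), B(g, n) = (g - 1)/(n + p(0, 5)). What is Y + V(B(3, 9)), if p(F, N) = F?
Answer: -833179/532 ≈ -1566.1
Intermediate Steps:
B(g, n) = (-1 + g)/n (B(g, n) = (g - 1)/(n + 0) = (-1 + g)/n)
V(E) = -50/133 (V(E) = 50*(-1/133) = -50/133)
Y = -6263/4 (Y = -5 + (61*(-26) + 101/4) = -5 + (-1586 + 101*(¼)) = -5 + (-1586 + 101/4) = -5 - 6243/4 = -6263/4 ≈ -1565.8)
Y + V(B(3, 9)) = -6263/4 - 50/133 = -833179/532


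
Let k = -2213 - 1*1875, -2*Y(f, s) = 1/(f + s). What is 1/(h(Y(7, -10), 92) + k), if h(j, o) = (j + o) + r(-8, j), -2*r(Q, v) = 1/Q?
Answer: -48/191797 ≈ -0.00025026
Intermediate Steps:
r(Q, v) = -1/(2*Q)
Y(f, s) = -1/(2*(f + s))
h(j, o) = 1/16 + j + o (h(j, o) = (j + o) - 1/2/(-8) = (j + o) - 1/2*(-1/8) = (j + o) + 1/16 = 1/16 + j + o)
k = -4088 (k = -2213 - 1875 = -4088)
1/(h(Y(7, -10), 92) + k) = 1/((1/16 - 1/(2*7 + 2*(-10)) + 92) - 4088) = 1/((1/16 - 1/(14 - 20) + 92) - 4088) = 1/((1/16 - 1/(-6) + 92) - 4088) = 1/((1/16 - 1*(-1/6) + 92) - 4088) = 1/((1/16 + 1/6 + 92) - 4088) = 1/(4427/48 - 4088) = 1/(-191797/48) = -48/191797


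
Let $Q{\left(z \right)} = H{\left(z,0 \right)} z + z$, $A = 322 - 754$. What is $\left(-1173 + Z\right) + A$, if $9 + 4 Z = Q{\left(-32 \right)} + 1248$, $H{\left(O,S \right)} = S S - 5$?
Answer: $- \frac{5053}{4} \approx -1263.3$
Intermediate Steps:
$H{\left(O,S \right)} = -5 + S^{2}$ ($H{\left(O,S \right)} = S^{2} - 5 = -5 + S^{2}$)
$A = -432$ ($A = 322 - 754 = -432$)
$Q{\left(z \right)} = - 4 z$ ($Q{\left(z \right)} = \left(-5 + 0^{2}\right) z + z = \left(-5 + 0\right) z + z = - 5 z + z = - 4 z$)
$Z = \frac{1367}{4}$ ($Z = - \frac{9}{4} + \frac{\left(-4\right) \left(-32\right) + 1248}{4} = - \frac{9}{4} + \frac{128 + 1248}{4} = - \frac{9}{4} + \frac{1}{4} \cdot 1376 = - \frac{9}{4} + 344 = \frac{1367}{4} \approx 341.75$)
$\left(-1173 + Z\right) + A = \left(-1173 + \frac{1367}{4}\right) - 432 = - \frac{3325}{4} - 432 = - \frac{5053}{4}$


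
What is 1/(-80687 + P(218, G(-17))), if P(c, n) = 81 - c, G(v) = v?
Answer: -1/80824 ≈ -1.2373e-5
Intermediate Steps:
1/(-80687 + P(218, G(-17))) = 1/(-80687 + (81 - 1*218)) = 1/(-80687 + (81 - 218)) = 1/(-80687 - 137) = 1/(-80824) = -1/80824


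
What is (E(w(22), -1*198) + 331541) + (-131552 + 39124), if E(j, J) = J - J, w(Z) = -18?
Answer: 239113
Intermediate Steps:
E(j, J) = 0
(E(w(22), -1*198) + 331541) + (-131552 + 39124) = (0 + 331541) + (-131552 + 39124) = 331541 - 92428 = 239113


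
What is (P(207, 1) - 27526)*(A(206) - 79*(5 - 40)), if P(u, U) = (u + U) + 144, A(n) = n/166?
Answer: -6239096052/83 ≈ -7.5170e+7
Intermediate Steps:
A(n) = n/166 (A(n) = n*(1/166) = n/166)
P(u, U) = 144 + U + u (P(u, U) = (U + u) + 144 = 144 + U + u)
(P(207, 1) - 27526)*(A(206) - 79*(5 - 40)) = ((144 + 1 + 207) - 27526)*((1/166)*206 - 79*(5 - 40)) = (352 - 27526)*(103/83 - 79*(-35)) = -27174*(103/83 + 2765) = -27174*229598/83 = -6239096052/83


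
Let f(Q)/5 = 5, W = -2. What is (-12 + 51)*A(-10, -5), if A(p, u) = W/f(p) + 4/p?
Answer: -468/25 ≈ -18.720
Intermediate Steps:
f(Q) = 25 (f(Q) = 5*5 = 25)
A(p, u) = -2/25 + 4/p
(-12 + 51)*A(-10, -5) = (-12 + 51)*(-2/25 + 4/(-10)) = 39*(-2/25 + 4*(-⅒)) = 39*(-2/25 - ⅖) = 39*(-12/25) = -468/25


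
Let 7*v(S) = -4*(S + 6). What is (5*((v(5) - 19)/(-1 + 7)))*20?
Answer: -2950/7 ≈ -421.43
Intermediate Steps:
v(S) = -24/7 - 4*S/7 (v(S) = (-4*(S + 6))/7 = (-4*(6 + S))/7 = (-24 - 4*S)/7 = -24/7 - 4*S/7)
(5*((v(5) - 19)/(-1 + 7)))*20 = (5*(((-24/7 - 4/7*5) - 19)/(-1 + 7)))*20 = (5*(((-24/7 - 20/7) - 19)/6))*20 = (5*((-44/7 - 19)*(⅙)))*20 = (5*(-177/7*⅙))*20 = (5*(-59/14))*20 = -295/14*20 = -2950/7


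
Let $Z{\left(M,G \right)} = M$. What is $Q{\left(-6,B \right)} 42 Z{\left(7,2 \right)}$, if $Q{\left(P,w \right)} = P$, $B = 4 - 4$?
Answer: $-1764$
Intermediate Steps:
$B = 0$ ($B = 4 - 4 = 0$)
$Q{\left(-6,B \right)} 42 Z{\left(7,2 \right)} = \left(-6\right) 42 \cdot 7 = \left(-252\right) 7 = -1764$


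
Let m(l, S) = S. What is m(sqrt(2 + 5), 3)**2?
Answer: 9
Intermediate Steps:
m(sqrt(2 + 5), 3)**2 = 3**2 = 9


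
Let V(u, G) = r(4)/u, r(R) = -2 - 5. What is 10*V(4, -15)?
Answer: -35/2 ≈ -17.500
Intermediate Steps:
r(R) = -7
V(u, G) = -7/u
10*V(4, -15) = 10*(-7/4) = -35/2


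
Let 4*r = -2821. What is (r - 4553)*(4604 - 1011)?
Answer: -75571569/4 ≈ -1.8893e+7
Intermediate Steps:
r = -2821/4 (r = (¼)*(-2821) = -2821/4 ≈ -705.25)
(r - 4553)*(4604 - 1011) = (-2821/4 - 4553)*(4604 - 1011) = -21033/4*3593 = -75571569/4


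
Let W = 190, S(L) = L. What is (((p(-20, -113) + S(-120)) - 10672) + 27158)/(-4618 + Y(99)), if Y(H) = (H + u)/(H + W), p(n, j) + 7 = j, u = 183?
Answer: -2347547/667160 ≈ -3.5187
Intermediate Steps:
p(n, j) = -7 + j
Y(H) = (183 + H)/(190 + H) (Y(H) = (H + 183)/(H + 190) = (183 + H)/(190 + H))
(((p(-20, -113) + S(-120)) - 10672) + 27158)/(-4618 + Y(99)) = ((((-7 - 113) - 120) - 10672) + 27158)/(-4618 + (183 + 99)/(190 + 99)) = (((-120 - 120) - 10672) + 27158)/(-4618 + 282/289) = ((-240 - 10672) + 27158)/(-4618 + (1/289)*282) = (-10912 + 27158)/(-4618 + 282/289) = 16246/(-1334320/289) = 16246*(-289/1334320) = -2347547/667160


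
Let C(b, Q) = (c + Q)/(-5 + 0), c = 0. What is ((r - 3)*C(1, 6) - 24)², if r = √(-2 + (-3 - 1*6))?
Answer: 10008/25 + 1224*I*√11/25 ≈ 400.32 + 162.38*I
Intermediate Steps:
C(b, Q) = -Q/5 (C(b, Q) = (0 + Q)/(-5 + 0) = Q/(-5) = Q*(-⅕) = -Q/5)
r = I*√11 (r = √(-2 + (-3 - 6)) = √(-2 - 9) = √(-11) = I*√11 ≈ 3.3166*I)
((r - 3)*C(1, 6) - 24)² = ((I*√11 - 3)*(-⅕*6) - 24)² = ((-3 + I*√11)*(-6/5) - 24)² = ((18/5 - 6*I*√11/5) - 24)² = (-102/5 - 6*I*√11/5)²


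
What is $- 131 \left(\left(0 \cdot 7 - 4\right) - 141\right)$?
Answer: $18995$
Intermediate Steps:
$- 131 \left(\left(0 \cdot 7 - 4\right) - 141\right) = - 131 \left(\left(0 - 4\right) - 141\right) = - 131 \left(-4 - 141\right) = \left(-131\right) \left(-145\right) = 18995$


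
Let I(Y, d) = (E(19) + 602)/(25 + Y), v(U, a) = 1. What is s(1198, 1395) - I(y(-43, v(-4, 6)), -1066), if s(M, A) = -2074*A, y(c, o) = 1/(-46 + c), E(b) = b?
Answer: -6434598789/2224 ≈ -2.8933e+6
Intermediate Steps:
I(Y, d) = 621/(25 + Y) (I(Y, d) = (19 + 602)/(25 + Y) = 621/(25 + Y))
s(1198, 1395) - I(y(-43, v(-4, 6)), -1066) = -2074*1395 - 621/(25 + 1/(-46 - 43)) = -2893230 - 621/(25 + 1/(-89)) = -2893230 - 621/(25 - 1/89) = -2893230 - 621/2224/89 = -2893230 - 621*89/2224 = -2893230 - 1*55269/2224 = -2893230 - 55269/2224 = -6434598789/2224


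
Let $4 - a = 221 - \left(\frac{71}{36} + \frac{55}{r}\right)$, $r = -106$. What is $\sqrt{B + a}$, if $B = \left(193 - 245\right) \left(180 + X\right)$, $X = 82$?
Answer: $\frac{7 i \sqrt{28561435}}{318} \approx 117.64 i$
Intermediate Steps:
$B = -13624$ ($B = \left(193 - 245\right) \left(180 + 82\right) = \left(-52\right) 262 = -13624$)
$a = - \frac{411263}{1908}$ ($a = 4 - \left(221 - \left(- \frac{55}{106} + \frac{71}{36}\right)\right) = 4 - \left(221 - \frac{2773}{1908}\right) = 4 - \frac{418895}{1908} = - \frac{411263}{1908} \approx -215.55$)
$\sqrt{B + a} = \sqrt{-13624 - \frac{411263}{1908}} = \sqrt{- \frac{26405855}{1908}} = \frac{7 i \sqrt{28561435}}{318}$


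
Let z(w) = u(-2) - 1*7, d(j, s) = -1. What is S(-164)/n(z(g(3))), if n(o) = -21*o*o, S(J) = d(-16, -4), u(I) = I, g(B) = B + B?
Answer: 1/1701 ≈ 0.00058789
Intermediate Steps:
g(B) = 2*B
S(J) = -1
z(w) = -9 (z(w) = -2 - 1*7 = -2 - 7 = -9)
n(o) = -21*o**2
S(-164)/n(z(g(3))) = -1/((-21*(-9)**2)) = -1/((-21*81)) = -1/(-1701) = -1*(-1/1701) = 1/1701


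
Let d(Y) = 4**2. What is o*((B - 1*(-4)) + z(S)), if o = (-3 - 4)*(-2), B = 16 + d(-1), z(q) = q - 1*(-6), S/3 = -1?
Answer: 546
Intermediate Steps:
S = -3 (S = 3*(-1) = -3)
d(Y) = 16
z(q) = 6 + q (z(q) = q + 6 = 6 + q)
B = 32 (B = 16 + 16 = 32)
o = 14 (o = -7*(-2) = 14)
o*((B - 1*(-4)) + z(S)) = 14*((32 - 1*(-4)) + (6 - 3)) = 14*((32 + 4) + 3) = 14*(36 + 3) = 14*39 = 546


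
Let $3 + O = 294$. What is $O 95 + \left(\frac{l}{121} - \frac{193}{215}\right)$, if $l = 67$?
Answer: $\frac{719175727}{26015} \approx 27645.0$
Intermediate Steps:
$O = 291$ ($O = -3 + 294 = 291$)
$O 95 + \left(\frac{l}{121} - \frac{193}{215}\right) = 291 \cdot 95 + \left(\frac{67}{121} - \frac{193}{215}\right) = 27645 + \left(67 \cdot \frac{1}{121} - \frac{193}{215}\right) = 27645 + \left(\frac{67}{121} - \frac{193}{215}\right) = 27645 - \frac{8948}{26015} = \frac{719175727}{26015}$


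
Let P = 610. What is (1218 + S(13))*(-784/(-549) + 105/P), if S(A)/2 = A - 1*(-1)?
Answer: 1094611/549 ≈ 1993.8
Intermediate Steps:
S(A) = 2 + 2*A (S(A) = 2*(A - 1*(-1)) = 2*(A + 1) = 2*(1 + A) = 2 + 2*A)
(1218 + S(13))*(-784/(-549) + 105/P) = (1218 + (2 + 2*13))*(-784/(-549) + 105/610) = (1218 + (2 + 26))*(-784*(-1/549) + 105*(1/610)) = (1218 + 28)*(784/549 + 21/122) = 1246*(1757/1098) = 1094611/549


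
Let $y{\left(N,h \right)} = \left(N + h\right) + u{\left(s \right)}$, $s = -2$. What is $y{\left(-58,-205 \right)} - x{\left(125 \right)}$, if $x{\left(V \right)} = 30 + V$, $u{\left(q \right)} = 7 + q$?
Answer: $-413$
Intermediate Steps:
$y{\left(N,h \right)} = 5 + N + h$ ($y{\left(N,h \right)} = \left(N + h\right) + \left(7 - 2\right) = \left(N + h\right) + 5 = 5 + N + h$)
$y{\left(-58,-205 \right)} - x{\left(125 \right)} = \left(5 - 58 - 205\right) - \left(30 + 125\right) = -258 - 155 = -413$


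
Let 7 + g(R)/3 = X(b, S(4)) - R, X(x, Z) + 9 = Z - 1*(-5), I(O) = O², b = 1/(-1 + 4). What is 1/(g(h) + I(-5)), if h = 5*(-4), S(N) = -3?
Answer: 1/43 ≈ 0.023256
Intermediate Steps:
b = ⅓ (b = 1/3 = ⅓ ≈ 0.33333)
h = -20
X(x, Z) = -4 + Z (X(x, Z) = -9 + (Z - 1*(-5)) = -9 + (Z + 5) = -9 + (5 + Z) = -4 + Z)
g(R) = -42 - 3*R (g(R) = -21 + 3*((-4 - 3) - R) = -21 + 3*(-7 - R) = -21 + (-21 - 3*R) = -42 - 3*R)
1/(g(h) + I(-5)) = 1/((-42 - 3*(-20)) + (-5)²) = 1/((-42 + 60) + 25) = 1/(18 + 25) = 1/43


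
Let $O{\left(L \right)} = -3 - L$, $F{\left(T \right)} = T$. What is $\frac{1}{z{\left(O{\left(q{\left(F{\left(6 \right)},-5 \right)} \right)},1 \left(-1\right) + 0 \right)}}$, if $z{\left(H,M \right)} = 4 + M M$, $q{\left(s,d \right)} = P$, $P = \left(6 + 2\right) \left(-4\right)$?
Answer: $\frac{1}{5} \approx 0.2$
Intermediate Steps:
$P = -32$ ($P = 8 \left(-4\right) = -32$)
$q{\left(s,d \right)} = -32$
$z{\left(H,M \right)} = 4 + M^{2}$
$\frac{1}{z{\left(O{\left(q{\left(F{\left(6 \right)},-5 \right)} \right)},1 \left(-1\right) + 0 \right)}} = \frac{1}{4 + \left(1 \left(-1\right) + 0\right)^{2}} = \frac{1}{4 + \left(-1 + 0\right)^{2}} = \frac{1}{4 + \left(-1\right)^{2}} = \frac{1}{4 + 1} = \frac{1}{5}$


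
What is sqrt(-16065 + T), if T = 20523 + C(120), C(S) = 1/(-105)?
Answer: sqrt(49149345)/105 ≈ 66.768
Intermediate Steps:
C(S) = -1/105
T = 2154914/105 (T = 20523 - 1/105 = 2154914/105 ≈ 20523.)
sqrt(-16065 + T) = sqrt(-16065 + 2154914/105) = sqrt(468089/105) = sqrt(49149345)/105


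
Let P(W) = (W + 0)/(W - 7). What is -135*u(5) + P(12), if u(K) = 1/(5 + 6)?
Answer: -543/55 ≈ -9.8727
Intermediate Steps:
u(K) = 1/11
P(W) = W/(-7 + W)
-135*u(5) + P(12) = -135/11 + 12/(-7 + 12) = -27*5/11 + 12/5 = -135/11 + 12*(⅕) = -135/11 + 12/5 = -543/55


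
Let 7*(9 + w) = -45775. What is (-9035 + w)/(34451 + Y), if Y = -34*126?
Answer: -109083/211169 ≈ -0.51657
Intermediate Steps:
w = -45838/7 (w = -9 + (⅐)*(-45775) = -9 - 45775/7 = -45838/7 ≈ -6548.3)
Y = -4284
(-9035 + w)/(34451 + Y) = (-9035 - 45838/7)/(34451 - 4284) = -109083/7/30167 = -109083/7*1/30167 = -109083/211169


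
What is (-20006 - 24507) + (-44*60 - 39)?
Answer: -47192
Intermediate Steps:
(-20006 - 24507) + (-44*60 - 39) = -44513 + (-2640 - 39) = -44513 - 2679 = -47192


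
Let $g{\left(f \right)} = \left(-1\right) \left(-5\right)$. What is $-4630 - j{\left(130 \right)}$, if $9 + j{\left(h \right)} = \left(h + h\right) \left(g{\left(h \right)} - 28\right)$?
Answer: $1359$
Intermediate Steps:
$g{\left(f \right)} = 5$
$j{\left(h \right)} = -9 - 46 h$ ($j{\left(h \right)} = -9 + \left(h + h\right) \left(5 - 28\right) = -9 + 2 h \left(-23\right) = -9 - 46 h$)
$-4630 - j{\left(130 \right)} = -4630 - \left(-9 - 5980\right) = -4630 - -5989 = -4630 + 5989 = 1359$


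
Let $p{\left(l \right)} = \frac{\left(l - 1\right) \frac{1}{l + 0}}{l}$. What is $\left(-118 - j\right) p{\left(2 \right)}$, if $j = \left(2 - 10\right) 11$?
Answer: $- \frac{15}{2} \approx -7.5$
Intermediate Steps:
$j = -88$ ($j = \left(-8\right) 11 = -88$)
$p{\left(l \right)} = \frac{-1 + l}{l^{2}}$ ($p{\left(l \right)} = \frac{\left(-1 + l\right) \frac{1}{l}}{l} = \frac{\frac{1}{l} \left(-1 + l\right)}{l} = \frac{-1 + l}{l^{2}}$)
$\left(-118 - j\right) p{\left(2 \right)} = \left(-118 - -88\right) \frac{-1 + 2}{4} = \left(-118 + 88\right) \frac{1}{4} \cdot 1 = \left(-30\right) \frac{1}{4} = - \frac{15}{2}$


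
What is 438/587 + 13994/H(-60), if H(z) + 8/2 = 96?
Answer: 4127387/27002 ≈ 152.85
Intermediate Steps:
H(z) = 92 (H(z) = -4 + 96 = 92)
438/587 + 13994/H(-60) = 438/587 + 13994/92 = 438*(1/587) + 13994*(1/92) = 438/587 + 6997/46 = 4127387/27002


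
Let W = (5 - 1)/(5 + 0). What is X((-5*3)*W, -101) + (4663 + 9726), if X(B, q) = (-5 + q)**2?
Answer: 25625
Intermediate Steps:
W = 4/5 ≈ 0.80000
X((-5*3)*W, -101) + (4663 + 9726) = (-5 - 101)**2 + (4663 + 9726) = (-106)**2 + 14389 = 11236 + 14389 = 25625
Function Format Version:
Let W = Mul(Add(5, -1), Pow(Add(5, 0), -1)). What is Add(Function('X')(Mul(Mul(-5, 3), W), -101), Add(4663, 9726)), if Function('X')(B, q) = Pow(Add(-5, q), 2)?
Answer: 25625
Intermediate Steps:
W = Rational(4, 5) (W = Mul(4, Pow(5, -1)) = Mul(4, Rational(1, 5)) = Rational(4, 5) ≈ 0.80000)
Add(Function('X')(Mul(Mul(-5, 3), W), -101), Add(4663, 9726)) = Add(Pow(Add(-5, -101), 2), Add(4663, 9726)) = Add(Pow(-106, 2), 14389) = Add(11236, 14389) = 25625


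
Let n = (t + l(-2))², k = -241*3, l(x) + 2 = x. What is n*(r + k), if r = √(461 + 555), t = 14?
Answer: -72300 + 200*√254 ≈ -69113.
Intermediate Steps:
r = 2*√254 (r = √1016 = 2*√254 ≈ 31.875)
l(x) = -2 + x
k = -723
n = 100 (n = (14 + (-2 - 2))² = (14 - 4)² = 10² = 100)
n*(r + k) = 100*(2*√254 - 723) = 100*(-723 + 2*√254) = -72300 + 200*√254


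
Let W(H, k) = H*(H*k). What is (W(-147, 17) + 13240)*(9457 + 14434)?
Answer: 9092747363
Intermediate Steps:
W(H, k) = k*H²
(W(-147, 17) + 13240)*(9457 + 14434) = (17*(-147)² + 13240)*(9457 + 14434) = (17*21609 + 13240)*23891 = (367353 + 13240)*23891 = 380593*23891 = 9092747363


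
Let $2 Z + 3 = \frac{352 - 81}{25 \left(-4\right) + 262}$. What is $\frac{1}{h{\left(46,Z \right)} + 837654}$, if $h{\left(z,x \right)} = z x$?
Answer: $\frac{162}{135695003} \approx 1.1939 \cdot 10^{-6}$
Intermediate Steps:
$Z = - \frac{215}{324}$ ($Z = - \frac{3}{2} + \frac{\left(352 - 81\right) \frac{1}{25 \left(-4\right) + 262}}{2} = - \frac{3}{2} + \frac{271 \frac{1}{-100 + 262}}{2} = - \frac{3}{2} + \frac{271 \cdot \frac{1}{162}}{2} = - \frac{3}{2} + \frac{1}{2} \cdot \frac{271}{162} = - \frac{3}{2} + \frac{271}{324} = - \frac{215}{324} \approx -0.66358$)
$h{\left(z,x \right)} = x z$
$\frac{1}{h{\left(46,Z \right)} + 837654} = \frac{1}{\left(- \frac{215}{324}\right) 46 + 837654} = \frac{1}{- \frac{4945}{162} + 837654} = \frac{1}{\frac{135695003}{162}} = \frac{162}{135695003}$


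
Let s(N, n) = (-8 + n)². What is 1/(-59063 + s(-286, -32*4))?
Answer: -1/40567 ≈ -2.4651e-5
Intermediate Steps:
1/(-59063 + s(-286, -32*4)) = 1/(-59063 + (-8 - 32*4)²) = 1/(-59063 + (-8 - 128)²) = 1/(-59063 + (-136)²) = 1/(-59063 + 18496) = 1/(-40567) = -1/40567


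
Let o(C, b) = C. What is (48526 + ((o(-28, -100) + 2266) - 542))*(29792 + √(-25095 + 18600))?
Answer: 1496213824 + 50222*I*√6495 ≈ 1.4962e+9 + 4.0475e+6*I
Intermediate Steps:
(48526 + ((o(-28, -100) + 2266) - 542))*(29792 + √(-25095 + 18600)) = (48526 + ((-28 + 2266) - 542))*(29792 + √(-25095 + 18600)) = (48526 + (2238 - 542))*(29792 + √(-6495)) = (48526 + 1696)*(29792 + I*√6495) = 50222*(29792 + I*√6495) = 1496213824 + 50222*I*√6495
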